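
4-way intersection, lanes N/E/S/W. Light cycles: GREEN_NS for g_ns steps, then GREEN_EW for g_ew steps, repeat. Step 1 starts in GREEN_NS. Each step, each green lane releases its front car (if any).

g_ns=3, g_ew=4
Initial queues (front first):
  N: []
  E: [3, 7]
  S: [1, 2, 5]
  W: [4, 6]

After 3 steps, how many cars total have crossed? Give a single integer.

Answer: 3

Derivation:
Step 1 [NS]: N:empty,E:wait,S:car1-GO,W:wait | queues: N=0 E=2 S=2 W=2
Step 2 [NS]: N:empty,E:wait,S:car2-GO,W:wait | queues: N=0 E=2 S=1 W=2
Step 3 [NS]: N:empty,E:wait,S:car5-GO,W:wait | queues: N=0 E=2 S=0 W=2
Cars crossed by step 3: 3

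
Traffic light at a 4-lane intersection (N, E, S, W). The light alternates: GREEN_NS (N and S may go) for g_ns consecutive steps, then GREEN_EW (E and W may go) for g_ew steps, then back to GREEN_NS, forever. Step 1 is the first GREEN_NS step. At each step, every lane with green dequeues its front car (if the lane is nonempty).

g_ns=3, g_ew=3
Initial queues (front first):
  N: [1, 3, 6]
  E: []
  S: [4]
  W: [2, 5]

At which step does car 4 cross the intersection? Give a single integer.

Step 1 [NS]: N:car1-GO,E:wait,S:car4-GO,W:wait | queues: N=2 E=0 S=0 W=2
Step 2 [NS]: N:car3-GO,E:wait,S:empty,W:wait | queues: N=1 E=0 S=0 W=2
Step 3 [NS]: N:car6-GO,E:wait,S:empty,W:wait | queues: N=0 E=0 S=0 W=2
Step 4 [EW]: N:wait,E:empty,S:wait,W:car2-GO | queues: N=0 E=0 S=0 W=1
Step 5 [EW]: N:wait,E:empty,S:wait,W:car5-GO | queues: N=0 E=0 S=0 W=0
Car 4 crosses at step 1

1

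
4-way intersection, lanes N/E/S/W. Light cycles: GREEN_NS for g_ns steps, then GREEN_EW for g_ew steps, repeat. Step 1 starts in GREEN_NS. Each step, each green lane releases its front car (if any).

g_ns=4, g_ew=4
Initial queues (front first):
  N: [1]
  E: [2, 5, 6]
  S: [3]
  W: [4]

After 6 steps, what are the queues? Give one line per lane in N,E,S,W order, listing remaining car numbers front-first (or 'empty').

Step 1 [NS]: N:car1-GO,E:wait,S:car3-GO,W:wait | queues: N=0 E=3 S=0 W=1
Step 2 [NS]: N:empty,E:wait,S:empty,W:wait | queues: N=0 E=3 S=0 W=1
Step 3 [NS]: N:empty,E:wait,S:empty,W:wait | queues: N=0 E=3 S=0 W=1
Step 4 [NS]: N:empty,E:wait,S:empty,W:wait | queues: N=0 E=3 S=0 W=1
Step 5 [EW]: N:wait,E:car2-GO,S:wait,W:car4-GO | queues: N=0 E=2 S=0 W=0
Step 6 [EW]: N:wait,E:car5-GO,S:wait,W:empty | queues: N=0 E=1 S=0 W=0

N: empty
E: 6
S: empty
W: empty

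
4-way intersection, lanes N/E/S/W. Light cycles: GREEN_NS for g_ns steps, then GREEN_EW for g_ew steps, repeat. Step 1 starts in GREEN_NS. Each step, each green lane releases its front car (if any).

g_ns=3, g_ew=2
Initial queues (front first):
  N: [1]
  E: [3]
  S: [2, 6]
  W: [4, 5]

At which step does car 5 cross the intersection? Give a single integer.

Step 1 [NS]: N:car1-GO,E:wait,S:car2-GO,W:wait | queues: N=0 E=1 S=1 W=2
Step 2 [NS]: N:empty,E:wait,S:car6-GO,W:wait | queues: N=0 E=1 S=0 W=2
Step 3 [NS]: N:empty,E:wait,S:empty,W:wait | queues: N=0 E=1 S=0 W=2
Step 4 [EW]: N:wait,E:car3-GO,S:wait,W:car4-GO | queues: N=0 E=0 S=0 W=1
Step 5 [EW]: N:wait,E:empty,S:wait,W:car5-GO | queues: N=0 E=0 S=0 W=0
Car 5 crosses at step 5

5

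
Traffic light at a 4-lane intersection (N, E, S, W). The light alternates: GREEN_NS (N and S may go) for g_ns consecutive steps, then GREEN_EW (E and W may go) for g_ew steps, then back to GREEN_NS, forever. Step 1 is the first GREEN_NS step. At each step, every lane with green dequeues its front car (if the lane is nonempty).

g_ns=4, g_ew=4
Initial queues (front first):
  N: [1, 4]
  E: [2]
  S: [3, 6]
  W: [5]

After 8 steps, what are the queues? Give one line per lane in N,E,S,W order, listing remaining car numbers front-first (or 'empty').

Step 1 [NS]: N:car1-GO,E:wait,S:car3-GO,W:wait | queues: N=1 E=1 S=1 W=1
Step 2 [NS]: N:car4-GO,E:wait,S:car6-GO,W:wait | queues: N=0 E=1 S=0 W=1
Step 3 [NS]: N:empty,E:wait,S:empty,W:wait | queues: N=0 E=1 S=0 W=1
Step 4 [NS]: N:empty,E:wait,S:empty,W:wait | queues: N=0 E=1 S=0 W=1
Step 5 [EW]: N:wait,E:car2-GO,S:wait,W:car5-GO | queues: N=0 E=0 S=0 W=0

N: empty
E: empty
S: empty
W: empty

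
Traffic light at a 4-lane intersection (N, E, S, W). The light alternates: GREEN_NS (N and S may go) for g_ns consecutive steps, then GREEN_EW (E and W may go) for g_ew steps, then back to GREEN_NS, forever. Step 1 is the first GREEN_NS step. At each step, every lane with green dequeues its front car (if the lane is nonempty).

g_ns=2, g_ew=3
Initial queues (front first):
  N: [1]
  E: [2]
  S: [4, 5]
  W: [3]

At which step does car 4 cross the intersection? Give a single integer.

Step 1 [NS]: N:car1-GO,E:wait,S:car4-GO,W:wait | queues: N=0 E=1 S=1 W=1
Step 2 [NS]: N:empty,E:wait,S:car5-GO,W:wait | queues: N=0 E=1 S=0 W=1
Step 3 [EW]: N:wait,E:car2-GO,S:wait,W:car3-GO | queues: N=0 E=0 S=0 W=0
Car 4 crosses at step 1

1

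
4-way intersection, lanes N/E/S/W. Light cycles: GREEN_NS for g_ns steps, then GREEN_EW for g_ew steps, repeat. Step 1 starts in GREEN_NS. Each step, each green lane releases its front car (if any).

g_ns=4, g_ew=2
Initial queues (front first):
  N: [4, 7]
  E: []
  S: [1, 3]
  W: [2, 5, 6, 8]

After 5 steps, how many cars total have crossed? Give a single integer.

Step 1 [NS]: N:car4-GO,E:wait,S:car1-GO,W:wait | queues: N=1 E=0 S=1 W=4
Step 2 [NS]: N:car7-GO,E:wait,S:car3-GO,W:wait | queues: N=0 E=0 S=0 W=4
Step 3 [NS]: N:empty,E:wait,S:empty,W:wait | queues: N=0 E=0 S=0 W=4
Step 4 [NS]: N:empty,E:wait,S:empty,W:wait | queues: N=0 E=0 S=0 W=4
Step 5 [EW]: N:wait,E:empty,S:wait,W:car2-GO | queues: N=0 E=0 S=0 W=3
Cars crossed by step 5: 5

Answer: 5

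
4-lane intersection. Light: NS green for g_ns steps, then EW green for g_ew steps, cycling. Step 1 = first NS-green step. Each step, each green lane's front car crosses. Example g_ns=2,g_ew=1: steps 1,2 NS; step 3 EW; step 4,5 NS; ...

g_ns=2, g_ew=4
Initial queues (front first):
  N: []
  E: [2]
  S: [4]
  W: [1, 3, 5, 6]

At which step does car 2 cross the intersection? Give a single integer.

Step 1 [NS]: N:empty,E:wait,S:car4-GO,W:wait | queues: N=0 E=1 S=0 W=4
Step 2 [NS]: N:empty,E:wait,S:empty,W:wait | queues: N=0 E=1 S=0 W=4
Step 3 [EW]: N:wait,E:car2-GO,S:wait,W:car1-GO | queues: N=0 E=0 S=0 W=3
Step 4 [EW]: N:wait,E:empty,S:wait,W:car3-GO | queues: N=0 E=0 S=0 W=2
Step 5 [EW]: N:wait,E:empty,S:wait,W:car5-GO | queues: N=0 E=0 S=0 W=1
Step 6 [EW]: N:wait,E:empty,S:wait,W:car6-GO | queues: N=0 E=0 S=0 W=0
Car 2 crosses at step 3

3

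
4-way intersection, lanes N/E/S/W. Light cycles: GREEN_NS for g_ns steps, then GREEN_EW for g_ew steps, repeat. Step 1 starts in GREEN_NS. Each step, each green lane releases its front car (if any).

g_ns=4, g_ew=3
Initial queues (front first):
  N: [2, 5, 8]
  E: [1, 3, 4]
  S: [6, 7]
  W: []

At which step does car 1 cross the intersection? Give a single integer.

Step 1 [NS]: N:car2-GO,E:wait,S:car6-GO,W:wait | queues: N=2 E=3 S=1 W=0
Step 2 [NS]: N:car5-GO,E:wait,S:car7-GO,W:wait | queues: N=1 E=3 S=0 W=0
Step 3 [NS]: N:car8-GO,E:wait,S:empty,W:wait | queues: N=0 E=3 S=0 W=0
Step 4 [NS]: N:empty,E:wait,S:empty,W:wait | queues: N=0 E=3 S=0 W=0
Step 5 [EW]: N:wait,E:car1-GO,S:wait,W:empty | queues: N=0 E=2 S=0 W=0
Step 6 [EW]: N:wait,E:car3-GO,S:wait,W:empty | queues: N=0 E=1 S=0 W=0
Step 7 [EW]: N:wait,E:car4-GO,S:wait,W:empty | queues: N=0 E=0 S=0 W=0
Car 1 crosses at step 5

5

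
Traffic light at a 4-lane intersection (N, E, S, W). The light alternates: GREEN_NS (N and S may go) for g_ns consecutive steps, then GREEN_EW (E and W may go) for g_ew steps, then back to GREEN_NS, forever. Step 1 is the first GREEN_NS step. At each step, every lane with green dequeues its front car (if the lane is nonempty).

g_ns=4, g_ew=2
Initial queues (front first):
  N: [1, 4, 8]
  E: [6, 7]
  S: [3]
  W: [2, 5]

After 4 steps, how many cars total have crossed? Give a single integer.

Answer: 4

Derivation:
Step 1 [NS]: N:car1-GO,E:wait,S:car3-GO,W:wait | queues: N=2 E=2 S=0 W=2
Step 2 [NS]: N:car4-GO,E:wait,S:empty,W:wait | queues: N=1 E=2 S=0 W=2
Step 3 [NS]: N:car8-GO,E:wait,S:empty,W:wait | queues: N=0 E=2 S=0 W=2
Step 4 [NS]: N:empty,E:wait,S:empty,W:wait | queues: N=0 E=2 S=0 W=2
Cars crossed by step 4: 4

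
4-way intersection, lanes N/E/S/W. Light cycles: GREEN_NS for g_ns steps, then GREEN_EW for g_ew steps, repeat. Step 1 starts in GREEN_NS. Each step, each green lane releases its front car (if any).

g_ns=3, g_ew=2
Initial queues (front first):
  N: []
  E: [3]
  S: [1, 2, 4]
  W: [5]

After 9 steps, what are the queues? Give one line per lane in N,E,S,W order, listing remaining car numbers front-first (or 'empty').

Step 1 [NS]: N:empty,E:wait,S:car1-GO,W:wait | queues: N=0 E=1 S=2 W=1
Step 2 [NS]: N:empty,E:wait,S:car2-GO,W:wait | queues: N=0 E=1 S=1 W=1
Step 3 [NS]: N:empty,E:wait,S:car4-GO,W:wait | queues: N=0 E=1 S=0 W=1
Step 4 [EW]: N:wait,E:car3-GO,S:wait,W:car5-GO | queues: N=0 E=0 S=0 W=0

N: empty
E: empty
S: empty
W: empty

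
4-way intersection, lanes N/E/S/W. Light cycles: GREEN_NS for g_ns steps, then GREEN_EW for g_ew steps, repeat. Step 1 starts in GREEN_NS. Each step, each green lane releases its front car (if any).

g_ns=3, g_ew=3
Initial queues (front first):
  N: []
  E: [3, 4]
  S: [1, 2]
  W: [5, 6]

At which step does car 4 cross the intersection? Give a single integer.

Step 1 [NS]: N:empty,E:wait,S:car1-GO,W:wait | queues: N=0 E=2 S=1 W=2
Step 2 [NS]: N:empty,E:wait,S:car2-GO,W:wait | queues: N=0 E=2 S=0 W=2
Step 3 [NS]: N:empty,E:wait,S:empty,W:wait | queues: N=0 E=2 S=0 W=2
Step 4 [EW]: N:wait,E:car3-GO,S:wait,W:car5-GO | queues: N=0 E=1 S=0 W=1
Step 5 [EW]: N:wait,E:car4-GO,S:wait,W:car6-GO | queues: N=0 E=0 S=0 W=0
Car 4 crosses at step 5

5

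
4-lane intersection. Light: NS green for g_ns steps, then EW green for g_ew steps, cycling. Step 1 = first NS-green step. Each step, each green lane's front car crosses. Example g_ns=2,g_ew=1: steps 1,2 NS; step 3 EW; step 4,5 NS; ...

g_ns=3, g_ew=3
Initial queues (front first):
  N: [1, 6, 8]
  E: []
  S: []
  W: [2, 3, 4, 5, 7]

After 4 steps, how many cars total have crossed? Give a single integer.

Answer: 4

Derivation:
Step 1 [NS]: N:car1-GO,E:wait,S:empty,W:wait | queues: N=2 E=0 S=0 W=5
Step 2 [NS]: N:car6-GO,E:wait,S:empty,W:wait | queues: N=1 E=0 S=0 W=5
Step 3 [NS]: N:car8-GO,E:wait,S:empty,W:wait | queues: N=0 E=0 S=0 W=5
Step 4 [EW]: N:wait,E:empty,S:wait,W:car2-GO | queues: N=0 E=0 S=0 W=4
Cars crossed by step 4: 4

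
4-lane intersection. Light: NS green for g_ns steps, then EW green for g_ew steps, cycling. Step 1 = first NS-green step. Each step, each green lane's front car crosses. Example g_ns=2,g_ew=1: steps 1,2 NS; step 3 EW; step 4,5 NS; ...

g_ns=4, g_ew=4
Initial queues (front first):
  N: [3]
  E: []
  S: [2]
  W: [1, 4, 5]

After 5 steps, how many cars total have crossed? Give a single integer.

Answer: 3

Derivation:
Step 1 [NS]: N:car3-GO,E:wait,S:car2-GO,W:wait | queues: N=0 E=0 S=0 W=3
Step 2 [NS]: N:empty,E:wait,S:empty,W:wait | queues: N=0 E=0 S=0 W=3
Step 3 [NS]: N:empty,E:wait,S:empty,W:wait | queues: N=0 E=0 S=0 W=3
Step 4 [NS]: N:empty,E:wait,S:empty,W:wait | queues: N=0 E=0 S=0 W=3
Step 5 [EW]: N:wait,E:empty,S:wait,W:car1-GO | queues: N=0 E=0 S=0 W=2
Cars crossed by step 5: 3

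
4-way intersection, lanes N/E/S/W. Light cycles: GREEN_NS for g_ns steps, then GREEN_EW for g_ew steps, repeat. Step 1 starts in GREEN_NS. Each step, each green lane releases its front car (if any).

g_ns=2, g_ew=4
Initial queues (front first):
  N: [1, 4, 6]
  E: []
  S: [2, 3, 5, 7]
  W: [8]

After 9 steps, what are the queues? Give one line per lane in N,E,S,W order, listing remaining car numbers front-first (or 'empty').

Step 1 [NS]: N:car1-GO,E:wait,S:car2-GO,W:wait | queues: N=2 E=0 S=3 W=1
Step 2 [NS]: N:car4-GO,E:wait,S:car3-GO,W:wait | queues: N=1 E=0 S=2 W=1
Step 3 [EW]: N:wait,E:empty,S:wait,W:car8-GO | queues: N=1 E=0 S=2 W=0
Step 4 [EW]: N:wait,E:empty,S:wait,W:empty | queues: N=1 E=0 S=2 W=0
Step 5 [EW]: N:wait,E:empty,S:wait,W:empty | queues: N=1 E=0 S=2 W=0
Step 6 [EW]: N:wait,E:empty,S:wait,W:empty | queues: N=1 E=0 S=2 W=0
Step 7 [NS]: N:car6-GO,E:wait,S:car5-GO,W:wait | queues: N=0 E=0 S=1 W=0
Step 8 [NS]: N:empty,E:wait,S:car7-GO,W:wait | queues: N=0 E=0 S=0 W=0

N: empty
E: empty
S: empty
W: empty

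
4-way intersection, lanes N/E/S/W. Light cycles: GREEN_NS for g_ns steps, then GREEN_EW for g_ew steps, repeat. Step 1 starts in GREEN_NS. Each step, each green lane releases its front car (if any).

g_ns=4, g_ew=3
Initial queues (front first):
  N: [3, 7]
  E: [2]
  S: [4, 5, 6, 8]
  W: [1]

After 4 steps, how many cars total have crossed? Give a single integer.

Step 1 [NS]: N:car3-GO,E:wait,S:car4-GO,W:wait | queues: N=1 E=1 S=3 W=1
Step 2 [NS]: N:car7-GO,E:wait,S:car5-GO,W:wait | queues: N=0 E=1 S=2 W=1
Step 3 [NS]: N:empty,E:wait,S:car6-GO,W:wait | queues: N=0 E=1 S=1 W=1
Step 4 [NS]: N:empty,E:wait,S:car8-GO,W:wait | queues: N=0 E=1 S=0 W=1
Cars crossed by step 4: 6

Answer: 6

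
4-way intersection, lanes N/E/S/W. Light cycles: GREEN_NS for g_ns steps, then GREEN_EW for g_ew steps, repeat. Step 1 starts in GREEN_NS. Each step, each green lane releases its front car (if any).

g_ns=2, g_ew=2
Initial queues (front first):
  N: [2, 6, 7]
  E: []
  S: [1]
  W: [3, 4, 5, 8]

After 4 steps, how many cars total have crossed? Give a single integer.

Answer: 5

Derivation:
Step 1 [NS]: N:car2-GO,E:wait,S:car1-GO,W:wait | queues: N=2 E=0 S=0 W=4
Step 2 [NS]: N:car6-GO,E:wait,S:empty,W:wait | queues: N=1 E=0 S=0 W=4
Step 3 [EW]: N:wait,E:empty,S:wait,W:car3-GO | queues: N=1 E=0 S=0 W=3
Step 4 [EW]: N:wait,E:empty,S:wait,W:car4-GO | queues: N=1 E=0 S=0 W=2
Cars crossed by step 4: 5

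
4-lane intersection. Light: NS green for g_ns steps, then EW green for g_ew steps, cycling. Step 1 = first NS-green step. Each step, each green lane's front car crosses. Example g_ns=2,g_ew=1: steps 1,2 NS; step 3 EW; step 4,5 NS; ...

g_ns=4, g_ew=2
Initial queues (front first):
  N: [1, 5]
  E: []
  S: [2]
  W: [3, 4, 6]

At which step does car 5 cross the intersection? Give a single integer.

Step 1 [NS]: N:car1-GO,E:wait,S:car2-GO,W:wait | queues: N=1 E=0 S=0 W=3
Step 2 [NS]: N:car5-GO,E:wait,S:empty,W:wait | queues: N=0 E=0 S=0 W=3
Step 3 [NS]: N:empty,E:wait,S:empty,W:wait | queues: N=0 E=0 S=0 W=3
Step 4 [NS]: N:empty,E:wait,S:empty,W:wait | queues: N=0 E=0 S=0 W=3
Step 5 [EW]: N:wait,E:empty,S:wait,W:car3-GO | queues: N=0 E=0 S=0 W=2
Step 6 [EW]: N:wait,E:empty,S:wait,W:car4-GO | queues: N=0 E=0 S=0 W=1
Step 7 [NS]: N:empty,E:wait,S:empty,W:wait | queues: N=0 E=0 S=0 W=1
Step 8 [NS]: N:empty,E:wait,S:empty,W:wait | queues: N=0 E=0 S=0 W=1
Step 9 [NS]: N:empty,E:wait,S:empty,W:wait | queues: N=0 E=0 S=0 W=1
Step 10 [NS]: N:empty,E:wait,S:empty,W:wait | queues: N=0 E=0 S=0 W=1
Step 11 [EW]: N:wait,E:empty,S:wait,W:car6-GO | queues: N=0 E=0 S=0 W=0
Car 5 crosses at step 2

2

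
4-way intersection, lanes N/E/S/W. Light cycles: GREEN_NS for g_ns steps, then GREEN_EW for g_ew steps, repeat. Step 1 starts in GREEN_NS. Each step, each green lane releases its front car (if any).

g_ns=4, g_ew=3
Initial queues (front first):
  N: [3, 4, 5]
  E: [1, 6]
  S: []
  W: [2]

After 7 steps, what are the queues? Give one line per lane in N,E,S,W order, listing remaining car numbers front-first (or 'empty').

Step 1 [NS]: N:car3-GO,E:wait,S:empty,W:wait | queues: N=2 E=2 S=0 W=1
Step 2 [NS]: N:car4-GO,E:wait,S:empty,W:wait | queues: N=1 E=2 S=0 W=1
Step 3 [NS]: N:car5-GO,E:wait,S:empty,W:wait | queues: N=0 E=2 S=0 W=1
Step 4 [NS]: N:empty,E:wait,S:empty,W:wait | queues: N=0 E=2 S=0 W=1
Step 5 [EW]: N:wait,E:car1-GO,S:wait,W:car2-GO | queues: N=0 E=1 S=0 W=0
Step 6 [EW]: N:wait,E:car6-GO,S:wait,W:empty | queues: N=0 E=0 S=0 W=0

N: empty
E: empty
S: empty
W: empty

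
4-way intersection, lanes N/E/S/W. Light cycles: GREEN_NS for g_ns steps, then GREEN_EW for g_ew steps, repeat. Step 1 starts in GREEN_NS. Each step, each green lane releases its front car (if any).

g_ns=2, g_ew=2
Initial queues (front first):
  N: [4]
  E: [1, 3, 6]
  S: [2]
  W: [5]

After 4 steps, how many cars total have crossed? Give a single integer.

Answer: 5

Derivation:
Step 1 [NS]: N:car4-GO,E:wait,S:car2-GO,W:wait | queues: N=0 E=3 S=0 W=1
Step 2 [NS]: N:empty,E:wait,S:empty,W:wait | queues: N=0 E=3 S=0 W=1
Step 3 [EW]: N:wait,E:car1-GO,S:wait,W:car5-GO | queues: N=0 E=2 S=0 W=0
Step 4 [EW]: N:wait,E:car3-GO,S:wait,W:empty | queues: N=0 E=1 S=0 W=0
Cars crossed by step 4: 5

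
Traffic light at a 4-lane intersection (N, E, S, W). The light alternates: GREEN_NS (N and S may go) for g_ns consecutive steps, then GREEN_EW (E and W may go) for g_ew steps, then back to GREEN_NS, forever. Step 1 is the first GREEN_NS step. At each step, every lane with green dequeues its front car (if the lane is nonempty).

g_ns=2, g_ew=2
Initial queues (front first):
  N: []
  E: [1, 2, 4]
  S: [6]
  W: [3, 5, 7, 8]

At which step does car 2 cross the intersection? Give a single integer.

Step 1 [NS]: N:empty,E:wait,S:car6-GO,W:wait | queues: N=0 E=3 S=0 W=4
Step 2 [NS]: N:empty,E:wait,S:empty,W:wait | queues: N=0 E=3 S=0 W=4
Step 3 [EW]: N:wait,E:car1-GO,S:wait,W:car3-GO | queues: N=0 E=2 S=0 W=3
Step 4 [EW]: N:wait,E:car2-GO,S:wait,W:car5-GO | queues: N=0 E=1 S=0 W=2
Step 5 [NS]: N:empty,E:wait,S:empty,W:wait | queues: N=0 E=1 S=0 W=2
Step 6 [NS]: N:empty,E:wait,S:empty,W:wait | queues: N=0 E=1 S=0 W=2
Step 7 [EW]: N:wait,E:car4-GO,S:wait,W:car7-GO | queues: N=0 E=0 S=0 W=1
Step 8 [EW]: N:wait,E:empty,S:wait,W:car8-GO | queues: N=0 E=0 S=0 W=0
Car 2 crosses at step 4

4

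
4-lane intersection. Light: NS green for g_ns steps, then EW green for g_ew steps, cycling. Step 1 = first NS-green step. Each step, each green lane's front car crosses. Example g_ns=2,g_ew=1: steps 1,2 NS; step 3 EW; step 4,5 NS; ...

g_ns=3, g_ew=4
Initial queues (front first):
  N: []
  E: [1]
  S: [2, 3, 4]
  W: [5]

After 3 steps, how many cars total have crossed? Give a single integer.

Answer: 3

Derivation:
Step 1 [NS]: N:empty,E:wait,S:car2-GO,W:wait | queues: N=0 E=1 S=2 W=1
Step 2 [NS]: N:empty,E:wait,S:car3-GO,W:wait | queues: N=0 E=1 S=1 W=1
Step 3 [NS]: N:empty,E:wait,S:car4-GO,W:wait | queues: N=0 E=1 S=0 W=1
Cars crossed by step 3: 3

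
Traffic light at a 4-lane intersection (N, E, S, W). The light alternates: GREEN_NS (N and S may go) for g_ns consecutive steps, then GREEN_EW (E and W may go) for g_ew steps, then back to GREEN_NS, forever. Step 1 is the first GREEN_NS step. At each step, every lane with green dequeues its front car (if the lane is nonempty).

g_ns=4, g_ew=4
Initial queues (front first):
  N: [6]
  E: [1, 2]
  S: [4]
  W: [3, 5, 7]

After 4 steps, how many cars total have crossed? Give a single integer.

Answer: 2

Derivation:
Step 1 [NS]: N:car6-GO,E:wait,S:car4-GO,W:wait | queues: N=0 E=2 S=0 W=3
Step 2 [NS]: N:empty,E:wait,S:empty,W:wait | queues: N=0 E=2 S=0 W=3
Step 3 [NS]: N:empty,E:wait,S:empty,W:wait | queues: N=0 E=2 S=0 W=3
Step 4 [NS]: N:empty,E:wait,S:empty,W:wait | queues: N=0 E=2 S=0 W=3
Cars crossed by step 4: 2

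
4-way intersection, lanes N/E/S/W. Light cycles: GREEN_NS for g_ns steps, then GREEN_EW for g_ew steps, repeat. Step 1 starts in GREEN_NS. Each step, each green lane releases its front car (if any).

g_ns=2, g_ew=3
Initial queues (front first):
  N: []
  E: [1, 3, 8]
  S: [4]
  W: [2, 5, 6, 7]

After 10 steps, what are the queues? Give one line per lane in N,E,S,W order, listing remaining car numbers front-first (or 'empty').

Step 1 [NS]: N:empty,E:wait,S:car4-GO,W:wait | queues: N=0 E=3 S=0 W=4
Step 2 [NS]: N:empty,E:wait,S:empty,W:wait | queues: N=0 E=3 S=0 W=4
Step 3 [EW]: N:wait,E:car1-GO,S:wait,W:car2-GO | queues: N=0 E=2 S=0 W=3
Step 4 [EW]: N:wait,E:car3-GO,S:wait,W:car5-GO | queues: N=0 E=1 S=0 W=2
Step 5 [EW]: N:wait,E:car8-GO,S:wait,W:car6-GO | queues: N=0 E=0 S=0 W=1
Step 6 [NS]: N:empty,E:wait,S:empty,W:wait | queues: N=0 E=0 S=0 W=1
Step 7 [NS]: N:empty,E:wait,S:empty,W:wait | queues: N=0 E=0 S=0 W=1
Step 8 [EW]: N:wait,E:empty,S:wait,W:car7-GO | queues: N=0 E=0 S=0 W=0

N: empty
E: empty
S: empty
W: empty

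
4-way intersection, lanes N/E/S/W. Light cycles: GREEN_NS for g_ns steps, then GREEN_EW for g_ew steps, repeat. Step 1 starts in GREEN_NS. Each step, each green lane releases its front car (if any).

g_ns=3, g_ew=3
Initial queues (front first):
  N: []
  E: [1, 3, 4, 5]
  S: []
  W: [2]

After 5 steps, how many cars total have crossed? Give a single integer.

Step 1 [NS]: N:empty,E:wait,S:empty,W:wait | queues: N=0 E=4 S=0 W=1
Step 2 [NS]: N:empty,E:wait,S:empty,W:wait | queues: N=0 E=4 S=0 W=1
Step 3 [NS]: N:empty,E:wait,S:empty,W:wait | queues: N=0 E=4 S=0 W=1
Step 4 [EW]: N:wait,E:car1-GO,S:wait,W:car2-GO | queues: N=0 E=3 S=0 W=0
Step 5 [EW]: N:wait,E:car3-GO,S:wait,W:empty | queues: N=0 E=2 S=0 W=0
Cars crossed by step 5: 3

Answer: 3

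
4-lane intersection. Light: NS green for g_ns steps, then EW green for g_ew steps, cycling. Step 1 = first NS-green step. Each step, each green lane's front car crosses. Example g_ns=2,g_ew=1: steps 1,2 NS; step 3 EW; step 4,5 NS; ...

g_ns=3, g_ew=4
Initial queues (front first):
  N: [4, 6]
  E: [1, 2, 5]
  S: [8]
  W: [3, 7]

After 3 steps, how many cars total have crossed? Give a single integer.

Answer: 3

Derivation:
Step 1 [NS]: N:car4-GO,E:wait,S:car8-GO,W:wait | queues: N=1 E=3 S=0 W=2
Step 2 [NS]: N:car6-GO,E:wait,S:empty,W:wait | queues: N=0 E=3 S=0 W=2
Step 3 [NS]: N:empty,E:wait,S:empty,W:wait | queues: N=0 E=3 S=0 W=2
Cars crossed by step 3: 3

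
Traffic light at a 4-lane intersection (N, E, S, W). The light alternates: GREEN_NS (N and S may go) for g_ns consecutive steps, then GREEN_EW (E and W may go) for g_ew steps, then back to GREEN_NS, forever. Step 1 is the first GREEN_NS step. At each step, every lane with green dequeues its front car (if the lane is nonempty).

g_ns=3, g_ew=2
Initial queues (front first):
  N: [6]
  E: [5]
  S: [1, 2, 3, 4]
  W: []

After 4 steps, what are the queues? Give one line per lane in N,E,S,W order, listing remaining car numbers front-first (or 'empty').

Step 1 [NS]: N:car6-GO,E:wait,S:car1-GO,W:wait | queues: N=0 E=1 S=3 W=0
Step 2 [NS]: N:empty,E:wait,S:car2-GO,W:wait | queues: N=0 E=1 S=2 W=0
Step 3 [NS]: N:empty,E:wait,S:car3-GO,W:wait | queues: N=0 E=1 S=1 W=0
Step 4 [EW]: N:wait,E:car5-GO,S:wait,W:empty | queues: N=0 E=0 S=1 W=0

N: empty
E: empty
S: 4
W: empty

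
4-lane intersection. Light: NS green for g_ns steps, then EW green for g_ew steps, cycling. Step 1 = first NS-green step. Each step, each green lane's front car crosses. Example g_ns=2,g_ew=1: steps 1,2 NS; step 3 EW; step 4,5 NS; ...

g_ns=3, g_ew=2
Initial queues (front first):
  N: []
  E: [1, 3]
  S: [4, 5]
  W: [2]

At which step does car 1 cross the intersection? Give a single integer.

Step 1 [NS]: N:empty,E:wait,S:car4-GO,W:wait | queues: N=0 E=2 S=1 W=1
Step 2 [NS]: N:empty,E:wait,S:car5-GO,W:wait | queues: N=0 E=2 S=0 W=1
Step 3 [NS]: N:empty,E:wait,S:empty,W:wait | queues: N=0 E=2 S=0 W=1
Step 4 [EW]: N:wait,E:car1-GO,S:wait,W:car2-GO | queues: N=0 E=1 S=0 W=0
Step 5 [EW]: N:wait,E:car3-GO,S:wait,W:empty | queues: N=0 E=0 S=0 W=0
Car 1 crosses at step 4

4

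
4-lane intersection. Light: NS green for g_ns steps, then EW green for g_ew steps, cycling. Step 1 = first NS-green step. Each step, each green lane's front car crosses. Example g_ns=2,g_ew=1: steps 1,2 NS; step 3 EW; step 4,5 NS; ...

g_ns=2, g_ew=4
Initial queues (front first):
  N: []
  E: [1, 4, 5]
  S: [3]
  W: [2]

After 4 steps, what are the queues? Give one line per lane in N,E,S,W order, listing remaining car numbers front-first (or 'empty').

Step 1 [NS]: N:empty,E:wait,S:car3-GO,W:wait | queues: N=0 E=3 S=0 W=1
Step 2 [NS]: N:empty,E:wait,S:empty,W:wait | queues: N=0 E=3 S=0 W=1
Step 3 [EW]: N:wait,E:car1-GO,S:wait,W:car2-GO | queues: N=0 E=2 S=0 W=0
Step 4 [EW]: N:wait,E:car4-GO,S:wait,W:empty | queues: N=0 E=1 S=0 W=0

N: empty
E: 5
S: empty
W: empty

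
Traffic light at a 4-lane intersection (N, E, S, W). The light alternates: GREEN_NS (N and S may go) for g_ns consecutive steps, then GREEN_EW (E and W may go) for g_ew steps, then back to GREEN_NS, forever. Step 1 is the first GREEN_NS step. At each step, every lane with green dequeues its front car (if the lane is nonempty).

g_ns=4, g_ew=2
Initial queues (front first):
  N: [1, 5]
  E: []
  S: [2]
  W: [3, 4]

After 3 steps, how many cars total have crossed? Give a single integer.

Answer: 3

Derivation:
Step 1 [NS]: N:car1-GO,E:wait,S:car2-GO,W:wait | queues: N=1 E=0 S=0 W=2
Step 2 [NS]: N:car5-GO,E:wait,S:empty,W:wait | queues: N=0 E=0 S=0 W=2
Step 3 [NS]: N:empty,E:wait,S:empty,W:wait | queues: N=0 E=0 S=0 W=2
Cars crossed by step 3: 3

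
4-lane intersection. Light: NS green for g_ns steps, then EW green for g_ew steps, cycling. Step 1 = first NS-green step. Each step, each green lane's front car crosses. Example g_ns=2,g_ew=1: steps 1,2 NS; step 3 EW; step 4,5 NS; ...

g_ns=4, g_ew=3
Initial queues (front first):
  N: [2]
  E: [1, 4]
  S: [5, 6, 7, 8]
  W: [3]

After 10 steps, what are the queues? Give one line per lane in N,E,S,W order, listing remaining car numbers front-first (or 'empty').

Step 1 [NS]: N:car2-GO,E:wait,S:car5-GO,W:wait | queues: N=0 E=2 S=3 W=1
Step 2 [NS]: N:empty,E:wait,S:car6-GO,W:wait | queues: N=0 E=2 S=2 W=1
Step 3 [NS]: N:empty,E:wait,S:car7-GO,W:wait | queues: N=0 E=2 S=1 W=1
Step 4 [NS]: N:empty,E:wait,S:car8-GO,W:wait | queues: N=0 E=2 S=0 W=1
Step 5 [EW]: N:wait,E:car1-GO,S:wait,W:car3-GO | queues: N=0 E=1 S=0 W=0
Step 6 [EW]: N:wait,E:car4-GO,S:wait,W:empty | queues: N=0 E=0 S=0 W=0

N: empty
E: empty
S: empty
W: empty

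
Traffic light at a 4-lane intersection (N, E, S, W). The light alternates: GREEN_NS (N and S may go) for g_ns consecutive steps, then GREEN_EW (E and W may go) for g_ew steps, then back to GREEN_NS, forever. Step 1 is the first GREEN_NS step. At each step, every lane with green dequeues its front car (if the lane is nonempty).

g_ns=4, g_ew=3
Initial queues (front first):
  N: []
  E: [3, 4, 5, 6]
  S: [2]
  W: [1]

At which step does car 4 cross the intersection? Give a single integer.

Step 1 [NS]: N:empty,E:wait,S:car2-GO,W:wait | queues: N=0 E=4 S=0 W=1
Step 2 [NS]: N:empty,E:wait,S:empty,W:wait | queues: N=0 E=4 S=0 W=1
Step 3 [NS]: N:empty,E:wait,S:empty,W:wait | queues: N=0 E=4 S=0 W=1
Step 4 [NS]: N:empty,E:wait,S:empty,W:wait | queues: N=0 E=4 S=0 W=1
Step 5 [EW]: N:wait,E:car3-GO,S:wait,W:car1-GO | queues: N=0 E=3 S=0 W=0
Step 6 [EW]: N:wait,E:car4-GO,S:wait,W:empty | queues: N=0 E=2 S=0 W=0
Step 7 [EW]: N:wait,E:car5-GO,S:wait,W:empty | queues: N=0 E=1 S=0 W=0
Step 8 [NS]: N:empty,E:wait,S:empty,W:wait | queues: N=0 E=1 S=0 W=0
Step 9 [NS]: N:empty,E:wait,S:empty,W:wait | queues: N=0 E=1 S=0 W=0
Step 10 [NS]: N:empty,E:wait,S:empty,W:wait | queues: N=0 E=1 S=0 W=0
Step 11 [NS]: N:empty,E:wait,S:empty,W:wait | queues: N=0 E=1 S=0 W=0
Step 12 [EW]: N:wait,E:car6-GO,S:wait,W:empty | queues: N=0 E=0 S=0 W=0
Car 4 crosses at step 6

6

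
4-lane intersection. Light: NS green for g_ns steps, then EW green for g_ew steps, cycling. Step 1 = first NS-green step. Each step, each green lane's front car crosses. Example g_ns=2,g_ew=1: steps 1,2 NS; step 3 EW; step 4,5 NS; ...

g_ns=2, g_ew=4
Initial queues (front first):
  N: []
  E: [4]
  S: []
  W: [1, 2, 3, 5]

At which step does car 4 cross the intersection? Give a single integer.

Step 1 [NS]: N:empty,E:wait,S:empty,W:wait | queues: N=0 E=1 S=0 W=4
Step 2 [NS]: N:empty,E:wait,S:empty,W:wait | queues: N=0 E=1 S=0 W=4
Step 3 [EW]: N:wait,E:car4-GO,S:wait,W:car1-GO | queues: N=0 E=0 S=0 W=3
Step 4 [EW]: N:wait,E:empty,S:wait,W:car2-GO | queues: N=0 E=0 S=0 W=2
Step 5 [EW]: N:wait,E:empty,S:wait,W:car3-GO | queues: N=0 E=0 S=0 W=1
Step 6 [EW]: N:wait,E:empty,S:wait,W:car5-GO | queues: N=0 E=0 S=0 W=0
Car 4 crosses at step 3

3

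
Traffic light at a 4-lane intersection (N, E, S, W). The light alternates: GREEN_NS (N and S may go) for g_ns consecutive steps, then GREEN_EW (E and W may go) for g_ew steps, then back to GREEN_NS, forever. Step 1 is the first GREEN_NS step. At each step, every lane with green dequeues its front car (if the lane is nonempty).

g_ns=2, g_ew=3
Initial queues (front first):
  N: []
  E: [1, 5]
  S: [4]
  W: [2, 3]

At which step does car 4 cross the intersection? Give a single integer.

Step 1 [NS]: N:empty,E:wait,S:car4-GO,W:wait | queues: N=0 E=2 S=0 W=2
Step 2 [NS]: N:empty,E:wait,S:empty,W:wait | queues: N=0 E=2 S=0 W=2
Step 3 [EW]: N:wait,E:car1-GO,S:wait,W:car2-GO | queues: N=0 E=1 S=0 W=1
Step 4 [EW]: N:wait,E:car5-GO,S:wait,W:car3-GO | queues: N=0 E=0 S=0 W=0
Car 4 crosses at step 1

1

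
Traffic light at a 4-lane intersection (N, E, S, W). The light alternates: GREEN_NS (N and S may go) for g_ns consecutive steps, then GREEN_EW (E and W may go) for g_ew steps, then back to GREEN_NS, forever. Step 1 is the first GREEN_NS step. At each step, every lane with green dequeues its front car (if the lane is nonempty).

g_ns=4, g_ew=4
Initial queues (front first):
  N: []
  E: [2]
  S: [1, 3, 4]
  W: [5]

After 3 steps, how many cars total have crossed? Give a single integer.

Answer: 3

Derivation:
Step 1 [NS]: N:empty,E:wait,S:car1-GO,W:wait | queues: N=0 E=1 S=2 W=1
Step 2 [NS]: N:empty,E:wait,S:car3-GO,W:wait | queues: N=0 E=1 S=1 W=1
Step 3 [NS]: N:empty,E:wait,S:car4-GO,W:wait | queues: N=0 E=1 S=0 W=1
Cars crossed by step 3: 3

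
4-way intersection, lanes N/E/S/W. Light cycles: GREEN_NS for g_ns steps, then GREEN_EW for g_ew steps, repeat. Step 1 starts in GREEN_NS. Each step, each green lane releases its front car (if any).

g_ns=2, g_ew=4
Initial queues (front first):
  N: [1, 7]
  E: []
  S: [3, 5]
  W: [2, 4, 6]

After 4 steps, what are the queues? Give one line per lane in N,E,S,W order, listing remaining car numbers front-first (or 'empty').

Step 1 [NS]: N:car1-GO,E:wait,S:car3-GO,W:wait | queues: N=1 E=0 S=1 W=3
Step 2 [NS]: N:car7-GO,E:wait,S:car5-GO,W:wait | queues: N=0 E=0 S=0 W=3
Step 3 [EW]: N:wait,E:empty,S:wait,W:car2-GO | queues: N=0 E=0 S=0 W=2
Step 4 [EW]: N:wait,E:empty,S:wait,W:car4-GO | queues: N=0 E=0 S=0 W=1

N: empty
E: empty
S: empty
W: 6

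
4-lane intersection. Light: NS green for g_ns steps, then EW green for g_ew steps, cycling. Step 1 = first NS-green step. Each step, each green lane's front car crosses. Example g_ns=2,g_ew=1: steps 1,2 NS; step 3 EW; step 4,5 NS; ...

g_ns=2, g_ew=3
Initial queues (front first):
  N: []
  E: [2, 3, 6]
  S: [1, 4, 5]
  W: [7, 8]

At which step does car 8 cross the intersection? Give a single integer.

Step 1 [NS]: N:empty,E:wait,S:car1-GO,W:wait | queues: N=0 E=3 S=2 W=2
Step 2 [NS]: N:empty,E:wait,S:car4-GO,W:wait | queues: N=0 E=3 S=1 W=2
Step 3 [EW]: N:wait,E:car2-GO,S:wait,W:car7-GO | queues: N=0 E=2 S=1 W=1
Step 4 [EW]: N:wait,E:car3-GO,S:wait,W:car8-GO | queues: N=0 E=1 S=1 W=0
Step 5 [EW]: N:wait,E:car6-GO,S:wait,W:empty | queues: N=0 E=0 S=1 W=0
Step 6 [NS]: N:empty,E:wait,S:car5-GO,W:wait | queues: N=0 E=0 S=0 W=0
Car 8 crosses at step 4

4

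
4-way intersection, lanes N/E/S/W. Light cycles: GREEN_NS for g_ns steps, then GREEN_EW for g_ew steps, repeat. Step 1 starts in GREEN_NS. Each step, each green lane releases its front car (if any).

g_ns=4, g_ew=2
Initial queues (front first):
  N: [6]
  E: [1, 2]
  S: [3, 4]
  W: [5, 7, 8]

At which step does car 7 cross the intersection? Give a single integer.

Step 1 [NS]: N:car6-GO,E:wait,S:car3-GO,W:wait | queues: N=0 E=2 S=1 W=3
Step 2 [NS]: N:empty,E:wait,S:car4-GO,W:wait | queues: N=0 E=2 S=0 W=3
Step 3 [NS]: N:empty,E:wait,S:empty,W:wait | queues: N=0 E=2 S=0 W=3
Step 4 [NS]: N:empty,E:wait,S:empty,W:wait | queues: N=0 E=2 S=0 W=3
Step 5 [EW]: N:wait,E:car1-GO,S:wait,W:car5-GO | queues: N=0 E=1 S=0 W=2
Step 6 [EW]: N:wait,E:car2-GO,S:wait,W:car7-GO | queues: N=0 E=0 S=0 W=1
Step 7 [NS]: N:empty,E:wait,S:empty,W:wait | queues: N=0 E=0 S=0 W=1
Step 8 [NS]: N:empty,E:wait,S:empty,W:wait | queues: N=0 E=0 S=0 W=1
Step 9 [NS]: N:empty,E:wait,S:empty,W:wait | queues: N=0 E=0 S=0 W=1
Step 10 [NS]: N:empty,E:wait,S:empty,W:wait | queues: N=0 E=0 S=0 W=1
Step 11 [EW]: N:wait,E:empty,S:wait,W:car8-GO | queues: N=0 E=0 S=0 W=0
Car 7 crosses at step 6

6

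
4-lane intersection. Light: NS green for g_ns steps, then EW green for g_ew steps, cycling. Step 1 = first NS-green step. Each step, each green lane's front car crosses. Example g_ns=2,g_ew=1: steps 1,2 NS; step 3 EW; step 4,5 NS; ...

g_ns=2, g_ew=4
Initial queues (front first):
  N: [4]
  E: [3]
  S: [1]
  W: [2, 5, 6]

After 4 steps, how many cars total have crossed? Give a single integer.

Answer: 5

Derivation:
Step 1 [NS]: N:car4-GO,E:wait,S:car1-GO,W:wait | queues: N=0 E=1 S=0 W=3
Step 2 [NS]: N:empty,E:wait,S:empty,W:wait | queues: N=0 E=1 S=0 W=3
Step 3 [EW]: N:wait,E:car3-GO,S:wait,W:car2-GO | queues: N=0 E=0 S=0 W=2
Step 4 [EW]: N:wait,E:empty,S:wait,W:car5-GO | queues: N=0 E=0 S=0 W=1
Cars crossed by step 4: 5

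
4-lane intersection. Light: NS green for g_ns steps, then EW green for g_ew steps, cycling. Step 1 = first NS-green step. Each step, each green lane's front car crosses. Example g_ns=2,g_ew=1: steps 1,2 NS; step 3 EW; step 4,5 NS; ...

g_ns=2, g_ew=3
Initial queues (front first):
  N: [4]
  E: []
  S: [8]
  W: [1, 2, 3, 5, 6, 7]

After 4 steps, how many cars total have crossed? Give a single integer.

Step 1 [NS]: N:car4-GO,E:wait,S:car8-GO,W:wait | queues: N=0 E=0 S=0 W=6
Step 2 [NS]: N:empty,E:wait,S:empty,W:wait | queues: N=0 E=0 S=0 W=6
Step 3 [EW]: N:wait,E:empty,S:wait,W:car1-GO | queues: N=0 E=0 S=0 W=5
Step 4 [EW]: N:wait,E:empty,S:wait,W:car2-GO | queues: N=0 E=0 S=0 W=4
Cars crossed by step 4: 4

Answer: 4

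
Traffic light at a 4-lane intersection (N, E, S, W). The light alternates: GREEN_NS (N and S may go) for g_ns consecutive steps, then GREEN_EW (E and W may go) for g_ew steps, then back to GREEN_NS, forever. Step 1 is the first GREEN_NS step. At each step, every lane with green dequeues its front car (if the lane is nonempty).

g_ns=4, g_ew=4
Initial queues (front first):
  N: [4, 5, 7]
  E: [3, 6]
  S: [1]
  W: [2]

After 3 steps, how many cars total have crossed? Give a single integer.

Answer: 4

Derivation:
Step 1 [NS]: N:car4-GO,E:wait,S:car1-GO,W:wait | queues: N=2 E=2 S=0 W=1
Step 2 [NS]: N:car5-GO,E:wait,S:empty,W:wait | queues: N=1 E=2 S=0 W=1
Step 3 [NS]: N:car7-GO,E:wait,S:empty,W:wait | queues: N=0 E=2 S=0 W=1
Cars crossed by step 3: 4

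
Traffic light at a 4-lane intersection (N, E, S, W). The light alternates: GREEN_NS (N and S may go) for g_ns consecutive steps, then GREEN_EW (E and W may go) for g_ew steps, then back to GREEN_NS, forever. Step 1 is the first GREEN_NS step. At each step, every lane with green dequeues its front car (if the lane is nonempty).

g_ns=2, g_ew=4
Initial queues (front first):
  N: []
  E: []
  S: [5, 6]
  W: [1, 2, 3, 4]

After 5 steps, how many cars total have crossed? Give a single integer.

Step 1 [NS]: N:empty,E:wait,S:car5-GO,W:wait | queues: N=0 E=0 S=1 W=4
Step 2 [NS]: N:empty,E:wait,S:car6-GO,W:wait | queues: N=0 E=0 S=0 W=4
Step 3 [EW]: N:wait,E:empty,S:wait,W:car1-GO | queues: N=0 E=0 S=0 W=3
Step 4 [EW]: N:wait,E:empty,S:wait,W:car2-GO | queues: N=0 E=0 S=0 W=2
Step 5 [EW]: N:wait,E:empty,S:wait,W:car3-GO | queues: N=0 E=0 S=0 W=1
Cars crossed by step 5: 5

Answer: 5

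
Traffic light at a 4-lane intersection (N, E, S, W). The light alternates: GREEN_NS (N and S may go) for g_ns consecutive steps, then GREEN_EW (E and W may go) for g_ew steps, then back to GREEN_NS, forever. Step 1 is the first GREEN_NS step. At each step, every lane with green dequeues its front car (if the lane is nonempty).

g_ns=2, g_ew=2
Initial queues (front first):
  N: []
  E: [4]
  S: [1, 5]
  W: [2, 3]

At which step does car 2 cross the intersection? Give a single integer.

Step 1 [NS]: N:empty,E:wait,S:car1-GO,W:wait | queues: N=0 E=1 S=1 W=2
Step 2 [NS]: N:empty,E:wait,S:car5-GO,W:wait | queues: N=0 E=1 S=0 W=2
Step 3 [EW]: N:wait,E:car4-GO,S:wait,W:car2-GO | queues: N=0 E=0 S=0 W=1
Step 4 [EW]: N:wait,E:empty,S:wait,W:car3-GO | queues: N=0 E=0 S=0 W=0
Car 2 crosses at step 3

3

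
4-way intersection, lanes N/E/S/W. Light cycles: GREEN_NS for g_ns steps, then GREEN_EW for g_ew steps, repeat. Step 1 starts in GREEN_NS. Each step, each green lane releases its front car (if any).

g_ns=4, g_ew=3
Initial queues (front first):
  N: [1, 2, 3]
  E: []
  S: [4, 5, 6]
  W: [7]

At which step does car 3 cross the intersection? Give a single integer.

Step 1 [NS]: N:car1-GO,E:wait,S:car4-GO,W:wait | queues: N=2 E=0 S=2 W=1
Step 2 [NS]: N:car2-GO,E:wait,S:car5-GO,W:wait | queues: N=1 E=0 S=1 W=1
Step 3 [NS]: N:car3-GO,E:wait,S:car6-GO,W:wait | queues: N=0 E=0 S=0 W=1
Step 4 [NS]: N:empty,E:wait,S:empty,W:wait | queues: N=0 E=0 S=0 W=1
Step 5 [EW]: N:wait,E:empty,S:wait,W:car7-GO | queues: N=0 E=0 S=0 W=0
Car 3 crosses at step 3

3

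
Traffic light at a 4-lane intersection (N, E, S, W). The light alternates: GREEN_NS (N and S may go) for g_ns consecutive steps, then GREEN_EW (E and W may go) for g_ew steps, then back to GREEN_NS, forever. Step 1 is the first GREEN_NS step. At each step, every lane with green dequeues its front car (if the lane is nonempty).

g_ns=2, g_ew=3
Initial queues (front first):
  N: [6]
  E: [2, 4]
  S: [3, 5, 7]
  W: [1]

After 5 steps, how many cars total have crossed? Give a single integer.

Step 1 [NS]: N:car6-GO,E:wait,S:car3-GO,W:wait | queues: N=0 E=2 S=2 W=1
Step 2 [NS]: N:empty,E:wait,S:car5-GO,W:wait | queues: N=0 E=2 S=1 W=1
Step 3 [EW]: N:wait,E:car2-GO,S:wait,W:car1-GO | queues: N=0 E=1 S=1 W=0
Step 4 [EW]: N:wait,E:car4-GO,S:wait,W:empty | queues: N=0 E=0 S=1 W=0
Step 5 [EW]: N:wait,E:empty,S:wait,W:empty | queues: N=0 E=0 S=1 W=0
Cars crossed by step 5: 6

Answer: 6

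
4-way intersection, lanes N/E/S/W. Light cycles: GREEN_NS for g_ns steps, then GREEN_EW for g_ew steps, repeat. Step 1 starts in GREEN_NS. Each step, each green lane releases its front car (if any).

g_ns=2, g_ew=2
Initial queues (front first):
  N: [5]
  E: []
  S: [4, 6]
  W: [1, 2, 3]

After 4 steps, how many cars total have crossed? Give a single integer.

Answer: 5

Derivation:
Step 1 [NS]: N:car5-GO,E:wait,S:car4-GO,W:wait | queues: N=0 E=0 S=1 W=3
Step 2 [NS]: N:empty,E:wait,S:car6-GO,W:wait | queues: N=0 E=0 S=0 W=3
Step 3 [EW]: N:wait,E:empty,S:wait,W:car1-GO | queues: N=0 E=0 S=0 W=2
Step 4 [EW]: N:wait,E:empty,S:wait,W:car2-GO | queues: N=0 E=0 S=0 W=1
Cars crossed by step 4: 5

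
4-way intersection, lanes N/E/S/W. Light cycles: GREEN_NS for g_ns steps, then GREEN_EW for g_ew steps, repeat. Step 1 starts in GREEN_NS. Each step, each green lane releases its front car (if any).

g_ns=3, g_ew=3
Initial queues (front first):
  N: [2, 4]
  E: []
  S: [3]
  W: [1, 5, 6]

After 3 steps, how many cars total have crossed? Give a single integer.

Answer: 3

Derivation:
Step 1 [NS]: N:car2-GO,E:wait,S:car3-GO,W:wait | queues: N=1 E=0 S=0 W=3
Step 2 [NS]: N:car4-GO,E:wait,S:empty,W:wait | queues: N=0 E=0 S=0 W=3
Step 3 [NS]: N:empty,E:wait,S:empty,W:wait | queues: N=0 E=0 S=0 W=3
Cars crossed by step 3: 3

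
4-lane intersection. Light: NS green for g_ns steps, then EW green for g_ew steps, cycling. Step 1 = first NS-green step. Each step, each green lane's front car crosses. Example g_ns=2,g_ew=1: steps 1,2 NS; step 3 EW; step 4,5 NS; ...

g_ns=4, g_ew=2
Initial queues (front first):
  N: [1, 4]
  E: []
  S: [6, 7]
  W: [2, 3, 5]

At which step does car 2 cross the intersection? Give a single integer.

Step 1 [NS]: N:car1-GO,E:wait,S:car6-GO,W:wait | queues: N=1 E=0 S=1 W=3
Step 2 [NS]: N:car4-GO,E:wait,S:car7-GO,W:wait | queues: N=0 E=0 S=0 W=3
Step 3 [NS]: N:empty,E:wait,S:empty,W:wait | queues: N=0 E=0 S=0 W=3
Step 4 [NS]: N:empty,E:wait,S:empty,W:wait | queues: N=0 E=0 S=0 W=3
Step 5 [EW]: N:wait,E:empty,S:wait,W:car2-GO | queues: N=0 E=0 S=0 W=2
Step 6 [EW]: N:wait,E:empty,S:wait,W:car3-GO | queues: N=0 E=0 S=0 W=1
Step 7 [NS]: N:empty,E:wait,S:empty,W:wait | queues: N=0 E=0 S=0 W=1
Step 8 [NS]: N:empty,E:wait,S:empty,W:wait | queues: N=0 E=0 S=0 W=1
Step 9 [NS]: N:empty,E:wait,S:empty,W:wait | queues: N=0 E=0 S=0 W=1
Step 10 [NS]: N:empty,E:wait,S:empty,W:wait | queues: N=0 E=0 S=0 W=1
Step 11 [EW]: N:wait,E:empty,S:wait,W:car5-GO | queues: N=0 E=0 S=0 W=0
Car 2 crosses at step 5

5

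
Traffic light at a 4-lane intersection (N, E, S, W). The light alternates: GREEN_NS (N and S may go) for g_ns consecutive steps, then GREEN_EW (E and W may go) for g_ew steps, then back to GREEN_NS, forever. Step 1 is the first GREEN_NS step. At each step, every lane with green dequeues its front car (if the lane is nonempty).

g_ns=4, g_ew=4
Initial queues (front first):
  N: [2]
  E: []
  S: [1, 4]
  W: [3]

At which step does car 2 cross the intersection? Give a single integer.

Step 1 [NS]: N:car2-GO,E:wait,S:car1-GO,W:wait | queues: N=0 E=0 S=1 W=1
Step 2 [NS]: N:empty,E:wait,S:car4-GO,W:wait | queues: N=0 E=0 S=0 W=1
Step 3 [NS]: N:empty,E:wait,S:empty,W:wait | queues: N=0 E=0 S=0 W=1
Step 4 [NS]: N:empty,E:wait,S:empty,W:wait | queues: N=0 E=0 S=0 W=1
Step 5 [EW]: N:wait,E:empty,S:wait,W:car3-GO | queues: N=0 E=0 S=0 W=0
Car 2 crosses at step 1

1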